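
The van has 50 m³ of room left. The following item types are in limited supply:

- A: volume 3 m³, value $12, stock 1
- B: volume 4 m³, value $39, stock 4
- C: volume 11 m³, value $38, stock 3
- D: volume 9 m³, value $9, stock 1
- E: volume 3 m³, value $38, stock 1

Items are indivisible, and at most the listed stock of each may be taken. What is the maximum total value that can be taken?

Best selections within volume 50 and stock limits:
- 1×A + 4×B + 2×C + 1×E: volume 44, value 282
- 4×B + 2×C + 1×D + 1×E: volume 50, value 279
- 4×B + 2×C + 1×E: volume 41, value 270
Best: $282.

$282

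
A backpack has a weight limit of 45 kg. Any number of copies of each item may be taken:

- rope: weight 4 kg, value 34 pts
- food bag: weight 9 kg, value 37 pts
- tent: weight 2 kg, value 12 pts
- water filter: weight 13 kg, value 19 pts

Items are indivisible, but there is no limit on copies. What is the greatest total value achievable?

Best value-per-unit is rope at 34/4, and filling with it alone uses weight 11×4=44. No mix of the others beats 11×34 = 374.

374 pts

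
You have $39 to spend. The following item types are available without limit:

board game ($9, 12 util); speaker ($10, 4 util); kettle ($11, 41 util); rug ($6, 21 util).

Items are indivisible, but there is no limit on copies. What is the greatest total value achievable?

Best value-per-unit is kettle at 41/11; filling with it alone gives 3×41 = 123.
Optimal mix: 3×kettle + 1×rug → cost 39, value 144.

144 util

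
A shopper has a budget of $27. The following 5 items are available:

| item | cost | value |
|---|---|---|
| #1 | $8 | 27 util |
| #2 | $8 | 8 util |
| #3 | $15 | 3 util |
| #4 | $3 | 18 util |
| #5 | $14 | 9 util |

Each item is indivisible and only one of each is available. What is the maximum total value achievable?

Check high-value combinations within $27:
- #1+#4+#5: cost 8+3+14=25, value 27+18+9=54
- #1+#2+#4: cost 8+8+3=19, value 27+8+18=53
- #1+#3+#4: cost 8+15+3=26, value 27+3+18=48
- #1+#4: cost 8+3=11, value 27+18=45
- #1+#5: cost 8+14=22, value 27+9=36
Best: 54 util.

54 util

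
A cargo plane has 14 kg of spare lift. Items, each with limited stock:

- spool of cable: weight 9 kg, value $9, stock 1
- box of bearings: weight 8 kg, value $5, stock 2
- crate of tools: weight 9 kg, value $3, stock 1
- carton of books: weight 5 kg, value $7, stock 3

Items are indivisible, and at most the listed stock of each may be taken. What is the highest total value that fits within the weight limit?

$16

Top feasible selections:
- 1×spool of cable + 1×carton of books: weight 14, value 16
- 2×carton of books: weight 10, value 14
- 1×box of bearings + 1×carton of books: weight 13, value 12
Best: $16.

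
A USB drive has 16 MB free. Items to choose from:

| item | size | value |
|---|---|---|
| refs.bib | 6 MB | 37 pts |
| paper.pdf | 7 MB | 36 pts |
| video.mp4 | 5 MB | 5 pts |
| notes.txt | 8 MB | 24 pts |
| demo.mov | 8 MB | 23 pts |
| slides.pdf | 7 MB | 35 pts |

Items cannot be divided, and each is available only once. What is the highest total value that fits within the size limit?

73 pts

This is a 0/1 knapsack; check combinations near the capacity.
- refs.bib+paper.pdf: size 6+7=13, value 37+36=73
- refs.bib+slides.pdf: size 6+7=13, value 37+35=72
- paper.pdf+slides.pdf: size 7+7=14, value 36+35=71
Best: 73 pts.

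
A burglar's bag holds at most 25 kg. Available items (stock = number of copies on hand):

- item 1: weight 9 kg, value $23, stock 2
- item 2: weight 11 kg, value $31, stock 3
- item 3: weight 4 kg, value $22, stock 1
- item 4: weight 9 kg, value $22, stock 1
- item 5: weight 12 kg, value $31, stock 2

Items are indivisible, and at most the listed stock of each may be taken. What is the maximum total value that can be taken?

Top feasible selections:
- 1×item 1 + 1×item 2 + 1×item 3: weight 24, value 76
- 1×item 1 + 1×item 3 + 1×item 5: weight 25, value 76
- 1×item 2 + 1×item 3 + 1×item 4: weight 24, value 75
- 1×item 3 + 1×item 4 + 1×item 5: weight 25, value 75
Best: $76.

$76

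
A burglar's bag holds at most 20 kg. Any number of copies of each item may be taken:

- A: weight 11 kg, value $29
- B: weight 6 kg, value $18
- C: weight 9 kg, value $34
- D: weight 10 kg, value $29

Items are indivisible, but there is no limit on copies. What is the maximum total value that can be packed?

Best value-per-unit is C at 34/9, and filling with it alone uses weight 2×9=18. No mix of the others beats 2×34 = 68.

$68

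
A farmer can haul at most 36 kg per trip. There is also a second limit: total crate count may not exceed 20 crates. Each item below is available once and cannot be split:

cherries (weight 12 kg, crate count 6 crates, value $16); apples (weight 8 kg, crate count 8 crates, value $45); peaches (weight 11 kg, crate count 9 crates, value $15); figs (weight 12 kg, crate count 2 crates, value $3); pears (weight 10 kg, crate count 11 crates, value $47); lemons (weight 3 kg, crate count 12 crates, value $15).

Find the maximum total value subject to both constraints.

$92

Feasible sets respecting both limits:
- apples+pears: weight 18, crate count 19, value 92
- cherries+figs+pears: weight 34, crate count 19, value 66
- cherries+apples+figs: weight 32, crate count 16, value 64
- apples+peaches+figs: weight 31, crate count 19, value 63
Best: $92.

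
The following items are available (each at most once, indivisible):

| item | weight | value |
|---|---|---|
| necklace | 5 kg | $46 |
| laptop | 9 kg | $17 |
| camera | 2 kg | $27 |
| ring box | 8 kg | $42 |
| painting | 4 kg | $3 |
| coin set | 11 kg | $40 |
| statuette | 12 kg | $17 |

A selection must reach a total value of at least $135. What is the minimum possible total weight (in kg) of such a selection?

26

Subsets with value ≥ 135, sorted by total weight:
- necklace+camera+ring box+coin set: weight 26, value 155
- necklace+laptop+camera+ring box+painting: weight 28, value 135
Minimum weight: 26 kg.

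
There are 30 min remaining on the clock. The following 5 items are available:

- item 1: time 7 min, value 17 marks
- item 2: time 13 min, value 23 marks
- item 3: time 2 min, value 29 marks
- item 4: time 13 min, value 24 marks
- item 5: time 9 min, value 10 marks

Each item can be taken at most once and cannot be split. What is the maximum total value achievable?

Check high-value combinations within 30 min:
- item 2+item 3+item 4: time 13+2+13=28, value 23+29+24=76
- item 1+item 3+item 4: time 7+2+13=22, value 17+29+24=70
- item 1+item 2+item 3: time 7+13+2=22, value 17+23+29=69
- item 3+item 4+item 5: time 2+13+9=24, value 29+24+10=63
- item 2+item 3+item 5: time 13+2+9=24, value 23+29+10=62
Best: 76 marks.

76 marks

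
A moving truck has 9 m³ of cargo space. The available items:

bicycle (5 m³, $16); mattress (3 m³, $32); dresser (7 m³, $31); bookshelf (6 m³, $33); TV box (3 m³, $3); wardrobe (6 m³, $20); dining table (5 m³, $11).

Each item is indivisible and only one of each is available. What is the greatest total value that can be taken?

This is a 0/1 knapsack; check combinations near the capacity.
- mattress+bookshelf: volume 3+6=9, value 32+33=65
- mattress+wardrobe: volume 3+6=9, value 32+20=52
- bicycle+mattress: volume 5+3=8, value 16+32=48
- mattress+dining table: volume 3+5=8, value 32+11=43
Best: $65.

$65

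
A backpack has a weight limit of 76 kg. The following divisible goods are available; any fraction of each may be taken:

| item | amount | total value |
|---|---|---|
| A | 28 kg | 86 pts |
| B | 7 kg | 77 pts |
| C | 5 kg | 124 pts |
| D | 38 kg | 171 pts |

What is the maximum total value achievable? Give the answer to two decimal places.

Take in order of value per unit:
- C (124/5 per unit): all 5 → value 124, running total 124.00
- B (77/7 per unit): all 7 → value 77, running total 201.00
- D (171/38 per unit): all 38 → value 171, running total 372.00
- A (86/28 per unit): 26 of 28 → value 26×86/28 = 79.8571, running total 451.86
Total 451.86.

451.86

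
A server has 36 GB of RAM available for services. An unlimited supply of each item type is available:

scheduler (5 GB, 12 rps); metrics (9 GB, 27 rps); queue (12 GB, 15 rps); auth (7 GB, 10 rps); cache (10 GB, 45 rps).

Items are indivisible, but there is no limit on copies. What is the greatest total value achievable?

Best value-per-unit is cache at 45/10; filling with it alone gives 3×45 = 135.
Optimal mix: 1×scheduler + 3×cache → memory 35, value 147.

147 rps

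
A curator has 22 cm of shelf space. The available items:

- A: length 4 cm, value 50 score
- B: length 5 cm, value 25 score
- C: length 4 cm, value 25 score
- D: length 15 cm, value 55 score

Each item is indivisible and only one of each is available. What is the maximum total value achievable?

105 score

Check high-value combinations within 22 cm:
- A+D: length 4+15=19, value 50+55=105
- A+B+C: length 4+5+4=13, value 50+25+25=100
- C+D: length 4+15=19, value 25+55=80
- B+D: length 5+15=20, value 25+55=80
- A+C: length 4+4=8, value 50+25=75
Best: 105 score.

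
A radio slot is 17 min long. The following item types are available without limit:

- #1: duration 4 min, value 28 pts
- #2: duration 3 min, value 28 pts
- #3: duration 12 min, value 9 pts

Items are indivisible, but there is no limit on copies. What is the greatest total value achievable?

Best value-per-unit is #2 at 28/3; filling with it alone gives 5×28 = 140.
Optimal mix: 2×#1 + 3×#2 → duration 17, value 140.

140 pts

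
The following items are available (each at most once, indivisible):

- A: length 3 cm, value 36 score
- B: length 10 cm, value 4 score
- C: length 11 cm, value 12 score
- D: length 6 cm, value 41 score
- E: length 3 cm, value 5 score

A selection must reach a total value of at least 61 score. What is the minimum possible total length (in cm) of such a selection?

Subsets with value ≥ 61, sorted by total length:
- A+D: length 9, value 77
- A+D+E: length 12, value 82
- A+B+D: length 19, value 81
- A+C+D: length 20, value 89
Minimum length: 9 cm.

9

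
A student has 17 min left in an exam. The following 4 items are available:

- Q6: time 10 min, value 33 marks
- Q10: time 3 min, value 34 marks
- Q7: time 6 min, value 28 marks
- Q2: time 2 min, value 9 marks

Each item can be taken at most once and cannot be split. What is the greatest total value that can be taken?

76 marks

Check high-value combinations within 17 min:
- Q6+Q10+Q2: time 10+3+2=15, value 33+34+9=76
- Q10+Q7+Q2: time 3+6+2=11, value 34+28+9=71
- Q6+Q10: time 10+3=13, value 33+34=67
- Q10+Q7: time 3+6=9, value 34+28=62
- Q6+Q7: time 10+6=16, value 33+28=61
Best: 76 marks.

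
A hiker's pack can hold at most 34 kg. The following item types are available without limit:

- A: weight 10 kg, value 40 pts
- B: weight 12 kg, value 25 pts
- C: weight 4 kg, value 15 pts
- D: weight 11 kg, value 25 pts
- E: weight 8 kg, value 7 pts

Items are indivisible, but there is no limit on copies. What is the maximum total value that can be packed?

Best value-per-unit is A at 40/10; filling with it alone gives 3×40 = 120.
Optimal mix: 3×A + 1×C → weight 34, value 135.

135 pts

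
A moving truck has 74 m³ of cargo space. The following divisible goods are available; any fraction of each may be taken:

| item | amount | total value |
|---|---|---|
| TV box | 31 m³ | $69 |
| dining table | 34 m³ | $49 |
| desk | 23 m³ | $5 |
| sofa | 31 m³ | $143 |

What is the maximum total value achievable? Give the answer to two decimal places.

Take in order of value per unit:
- sofa (143/31 per unit): all 31 → value 143, running total 143.00
- TV box (69/31 per unit): all 31 → value 69, running total 212.00
- dining table (49/34 per unit): 12 of 34 → value 12×49/34 = 17.2941, running total 229.29
Total 229.29.

229.29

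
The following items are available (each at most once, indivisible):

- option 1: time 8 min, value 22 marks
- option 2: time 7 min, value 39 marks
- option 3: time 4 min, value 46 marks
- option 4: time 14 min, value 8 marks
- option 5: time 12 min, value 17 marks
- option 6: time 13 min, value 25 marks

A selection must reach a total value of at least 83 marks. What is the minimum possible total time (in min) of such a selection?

11

Subsets with value ≥ 83, sorted by total time:
- option 2+option 3: time 11, value 85
- option 1+option 2+option 3: time 19, value 107
- option 2+option 3+option 5: time 23, value 102
Minimum time: 11 min.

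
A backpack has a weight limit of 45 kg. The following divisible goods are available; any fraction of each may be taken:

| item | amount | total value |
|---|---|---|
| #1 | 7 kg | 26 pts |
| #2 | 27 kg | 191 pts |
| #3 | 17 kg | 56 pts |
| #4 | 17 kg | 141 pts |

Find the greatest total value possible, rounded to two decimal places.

335.71

Take in order of value per unit:
- #4 (141/17 per unit): all 17 → value 141, running total 141.00
- #2 (191/27 per unit): all 27 → value 191, running total 332.00
- #1 (26/7 per unit): 1 of 7 → value 1×26/7 = 3.7143, running total 335.71
Total 335.71.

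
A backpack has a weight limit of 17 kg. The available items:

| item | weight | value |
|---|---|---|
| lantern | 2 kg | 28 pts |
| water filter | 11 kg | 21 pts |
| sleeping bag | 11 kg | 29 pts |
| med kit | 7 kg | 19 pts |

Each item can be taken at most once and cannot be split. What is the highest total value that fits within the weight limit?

57 pts

This is a 0/1 knapsack; check combinations near the capacity.
- lantern+sleeping bag: weight 2+11=13, value 28+29=57
- lantern+water filter: weight 2+11=13, value 28+21=49
- lantern+med kit: weight 2+7=9, value 28+19=47
Best: 57 pts.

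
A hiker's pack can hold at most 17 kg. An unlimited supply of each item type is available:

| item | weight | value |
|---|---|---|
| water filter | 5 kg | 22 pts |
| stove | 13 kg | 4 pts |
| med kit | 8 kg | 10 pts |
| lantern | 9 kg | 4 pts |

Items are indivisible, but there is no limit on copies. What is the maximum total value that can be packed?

66 pts

Best value-per-unit is water filter at 22/5, and filling with it alone uses weight 3×5=15. No mix of the others beats 3×22 = 66.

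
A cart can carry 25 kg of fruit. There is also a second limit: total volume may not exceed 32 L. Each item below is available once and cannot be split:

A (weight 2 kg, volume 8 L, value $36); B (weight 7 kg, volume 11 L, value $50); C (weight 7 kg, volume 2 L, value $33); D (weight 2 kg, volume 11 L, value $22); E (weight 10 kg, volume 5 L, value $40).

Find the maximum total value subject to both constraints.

Feasible sets respecting both limits:
- A+B+C+D: weight 18, volume 32, value 141
- A+C+D+E: weight 21, volume 26, value 131
- A+B+E: weight 19, volume 24, value 126
Best: $141.

$141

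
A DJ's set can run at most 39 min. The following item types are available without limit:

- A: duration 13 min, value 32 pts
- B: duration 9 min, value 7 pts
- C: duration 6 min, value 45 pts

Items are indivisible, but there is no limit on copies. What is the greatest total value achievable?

Best value-per-unit is C at 45/6, and filling with it alone uses duration 6×6=36. No mix of the others beats 6×45 = 270.

270 pts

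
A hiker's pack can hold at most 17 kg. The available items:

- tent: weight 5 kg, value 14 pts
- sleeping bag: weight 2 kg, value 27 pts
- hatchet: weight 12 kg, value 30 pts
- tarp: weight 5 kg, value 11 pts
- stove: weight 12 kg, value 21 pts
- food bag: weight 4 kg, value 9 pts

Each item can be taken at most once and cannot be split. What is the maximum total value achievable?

61 pts

Check high-value combinations within 17 kg:
- tent+sleeping bag+tarp+food bag: weight 5+2+5+4=16, value 14+27+11+9=61
- sleeping bag+hatchet: weight 2+12=14, value 27+30=57
- tent+sleeping bag+tarp: weight 5+2+5=12, value 14+27+11=52
- tent+sleeping bag+food bag: weight 5+2+4=11, value 14+27+9=50
Best: 61 pts.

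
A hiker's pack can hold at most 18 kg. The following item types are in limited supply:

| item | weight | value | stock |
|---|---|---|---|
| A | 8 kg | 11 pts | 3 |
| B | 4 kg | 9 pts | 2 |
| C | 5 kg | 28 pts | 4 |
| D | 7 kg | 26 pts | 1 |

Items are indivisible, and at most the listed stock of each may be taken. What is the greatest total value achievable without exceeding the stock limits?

Best selections within weight 18 and stock limits:
- 3×C: weight 15, value 84
- 2×C + 1×D: weight 17, value 82
- 2×B + 2×C: weight 18, value 74
- 1×A + 2×C: weight 18, value 67
Best: 84 pts.

84 pts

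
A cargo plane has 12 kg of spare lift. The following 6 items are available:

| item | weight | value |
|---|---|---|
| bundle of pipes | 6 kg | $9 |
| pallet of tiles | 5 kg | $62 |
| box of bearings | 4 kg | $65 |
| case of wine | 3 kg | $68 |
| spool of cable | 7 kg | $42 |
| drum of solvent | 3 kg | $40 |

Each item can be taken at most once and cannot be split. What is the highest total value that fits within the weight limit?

$195

This is a 0/1 knapsack; check combinations near the capacity.
- pallet of tiles+box of bearings+case of wine: weight 5+4+3=12, value 62+65+68=195
- box of bearings+case of wine+drum of solvent: weight 4+3+3=10, value 65+68+40=173
- pallet of tiles+case of wine+drum of solvent: weight 5+3+3=11, value 62+68+40=170
- pallet of tiles+box of bearings+drum of solvent: weight 5+4+3=12, value 62+65+40=167
- box of bearings+case of wine: weight 4+3=7, value 65+68=133
Best: $195.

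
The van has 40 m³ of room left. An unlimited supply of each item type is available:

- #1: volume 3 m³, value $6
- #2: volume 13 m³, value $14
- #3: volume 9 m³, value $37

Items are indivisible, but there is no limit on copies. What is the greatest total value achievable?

Best value-per-unit is #3 at 37/9; filling with it alone gives 4×37 = 148.
Optimal mix: 1×#1 + 4×#3 → volume 39, value 154.

$154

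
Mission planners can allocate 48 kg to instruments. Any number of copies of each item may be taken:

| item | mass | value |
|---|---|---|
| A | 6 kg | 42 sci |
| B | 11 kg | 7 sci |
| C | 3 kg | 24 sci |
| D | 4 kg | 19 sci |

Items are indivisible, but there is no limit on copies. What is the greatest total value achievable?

Best value-per-unit is C at 24/3, and filling with it alone uses mass 16×3=48. No mix of the others beats 16×24 = 384.

384 sci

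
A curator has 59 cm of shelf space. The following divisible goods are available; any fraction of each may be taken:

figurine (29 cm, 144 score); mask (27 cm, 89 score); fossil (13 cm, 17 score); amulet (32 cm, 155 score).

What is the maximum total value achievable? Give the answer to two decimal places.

289.31

Take in order of value per unit:
- figurine (144/29 per unit): all 29 → value 144, running total 144.00
- amulet (155/32 per unit): 30 of 32 → value 30×155/32 = 145.3125, running total 289.31
Total 289.31.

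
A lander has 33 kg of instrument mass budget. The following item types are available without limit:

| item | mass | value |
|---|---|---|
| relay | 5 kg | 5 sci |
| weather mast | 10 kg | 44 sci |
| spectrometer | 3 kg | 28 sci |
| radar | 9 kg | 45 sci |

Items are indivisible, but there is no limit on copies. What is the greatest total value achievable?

308 sci

Best value-per-unit is spectrometer at 28/3, and filling with it alone uses mass 11×3=33. No mix of the others beats 11×28 = 308.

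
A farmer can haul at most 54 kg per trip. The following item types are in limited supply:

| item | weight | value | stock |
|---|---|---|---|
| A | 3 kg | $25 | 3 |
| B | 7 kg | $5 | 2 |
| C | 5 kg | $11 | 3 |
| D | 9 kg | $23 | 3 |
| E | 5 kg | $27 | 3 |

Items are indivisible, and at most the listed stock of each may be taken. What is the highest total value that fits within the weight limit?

Best selections within weight 54 and stock limits:
- 3×A + 3×D + 3×E: weight 51, value 225
- 3×A + 2×C + 2×D + 3×E: weight 52, value 224
Best: $225.

$225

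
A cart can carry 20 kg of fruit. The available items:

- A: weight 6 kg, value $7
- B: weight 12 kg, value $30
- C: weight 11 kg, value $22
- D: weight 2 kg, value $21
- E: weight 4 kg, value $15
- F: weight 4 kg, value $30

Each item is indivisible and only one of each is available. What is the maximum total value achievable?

Check high-value combinations within 20 kg:
- B+D+F: weight 12+2+4=18, value 30+21+30=81
- B+E+F: weight 12+4+4=20, value 30+15+30=75
- A+D+E+F: weight 6+2+4+4=16, value 7+21+15+30=73
- C+D+F: weight 11+2+4=17, value 22+21+30=73
- C+E+F: weight 11+4+4=19, value 22+15+30=67
Best: $81.

$81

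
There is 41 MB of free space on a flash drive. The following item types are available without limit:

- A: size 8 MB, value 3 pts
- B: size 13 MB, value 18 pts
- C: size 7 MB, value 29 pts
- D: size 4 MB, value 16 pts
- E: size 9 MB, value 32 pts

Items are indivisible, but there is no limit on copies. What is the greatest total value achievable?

Best value-per-unit is C at 29/7; filling with it alone gives 5×29 = 145.
Optimal mix: 3×C + 5×D → size 41, value 167.

167 pts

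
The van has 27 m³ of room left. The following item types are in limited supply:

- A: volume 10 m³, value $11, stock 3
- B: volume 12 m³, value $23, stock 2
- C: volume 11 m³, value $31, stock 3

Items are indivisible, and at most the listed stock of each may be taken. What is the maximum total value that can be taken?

Best selections within volume 27 and stock limits:
- 2×C: volume 22, value 62
- 1×B + 1×C: volume 23, value 54
- 2×B: volume 24, value 46
- 1×A + 1×C: volume 21, value 42
Best: $62.

$62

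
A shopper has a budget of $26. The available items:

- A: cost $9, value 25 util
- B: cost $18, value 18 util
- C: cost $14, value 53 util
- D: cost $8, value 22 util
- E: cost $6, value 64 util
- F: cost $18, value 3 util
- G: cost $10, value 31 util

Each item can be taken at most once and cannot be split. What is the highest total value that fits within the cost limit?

Check high-value combinations within $26:
- A+E+G: cost 9+6+10=25, value 25+64+31=120
- C+E: cost 14+6=20, value 53+64=117
- D+E+G: cost 8+6+10=24, value 22+64+31=117
- A+D+E: cost 9+8+6=23, value 25+22+64=111
Best: 120 util.

120 util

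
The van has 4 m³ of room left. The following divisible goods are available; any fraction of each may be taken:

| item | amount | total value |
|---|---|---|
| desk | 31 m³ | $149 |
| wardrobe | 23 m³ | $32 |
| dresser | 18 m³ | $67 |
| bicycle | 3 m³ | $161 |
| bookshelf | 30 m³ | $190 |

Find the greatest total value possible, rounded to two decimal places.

167.33

Take in order of value per unit:
- bicycle (161/3 per unit): all 3 → value 161, running total 161.00
- bookshelf (190/30 per unit): 1 of 30 → value 1×190/30 = 6.3333, running total 167.33
Total 167.33.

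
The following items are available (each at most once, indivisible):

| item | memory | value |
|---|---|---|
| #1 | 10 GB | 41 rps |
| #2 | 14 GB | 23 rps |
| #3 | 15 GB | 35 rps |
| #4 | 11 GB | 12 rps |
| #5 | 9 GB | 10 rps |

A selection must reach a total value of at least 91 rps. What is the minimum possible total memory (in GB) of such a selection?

Subsets with value ≥ 91, sorted by total memory:
- #1+#2+#3: memory 39, value 99
- #1+#3+#4+#5: memory 45, value 98
- #1+#2+#3+#5: memory 48, value 109
- #1+#2+#3+#4: memory 50, value 111
Minimum memory: 39 GB.

39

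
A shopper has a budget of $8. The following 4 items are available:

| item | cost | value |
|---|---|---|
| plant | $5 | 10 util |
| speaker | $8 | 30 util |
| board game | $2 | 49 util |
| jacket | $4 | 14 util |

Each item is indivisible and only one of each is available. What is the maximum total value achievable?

63 util

Check high-value combinations within $8:
- board game+jacket: cost 2+4=6, value 49+14=63
- plant+board game: cost 5+2=7, value 10+49=59
- board game: cost 2, value 49
- speaker: cost 8, value 30
Best: 63 util.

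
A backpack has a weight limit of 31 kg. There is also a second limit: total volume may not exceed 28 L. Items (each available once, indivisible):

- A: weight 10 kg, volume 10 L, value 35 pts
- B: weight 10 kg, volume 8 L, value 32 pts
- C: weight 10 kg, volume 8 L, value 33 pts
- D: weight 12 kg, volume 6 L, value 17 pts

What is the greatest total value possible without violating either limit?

Feasible sets respecting both limits:
- A+B+C: weight 30, volume 26, value 100
- A+C: weight 20, volume 18, value 68
- A+B: weight 20, volume 18, value 67
- B+C: weight 20, volume 16, value 65
Best: 100 pts.

100 pts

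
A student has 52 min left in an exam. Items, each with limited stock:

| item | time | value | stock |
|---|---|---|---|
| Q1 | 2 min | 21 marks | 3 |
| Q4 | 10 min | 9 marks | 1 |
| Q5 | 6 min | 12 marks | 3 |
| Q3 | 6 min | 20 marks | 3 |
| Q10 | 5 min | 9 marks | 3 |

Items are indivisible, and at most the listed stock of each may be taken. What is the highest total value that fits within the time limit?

Best selections within time 52 and stock limits:
- 3×Q1 + 3×Q5 + 3×Q3 + 2×Q10: time 52, value 177
- 3×Q1 + 2×Q5 + 3×Q3 + 3×Q10: time 51, value 174
- 3×Q1 + 3×Q5 + 3×Q3 + 1×Q10: time 47, value 168
- 3×Q1 + 1×Q4 + 3×Q5 + 3×Q3: time 52, value 168
Best: 177 marks.

177 marks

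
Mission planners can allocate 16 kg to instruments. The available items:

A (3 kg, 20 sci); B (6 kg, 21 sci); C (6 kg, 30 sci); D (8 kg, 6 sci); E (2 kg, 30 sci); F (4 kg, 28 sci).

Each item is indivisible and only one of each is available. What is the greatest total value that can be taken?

108 sci

Check high-value combinations within 16 kg:
- A+C+E+F: mass 3+6+2+4=15, value 20+30+30+28=108
- A+B+E+F: mass 3+6+2+4=15, value 20+21+30+28=99
- C+E+F: mass 6+2+4=12, value 30+30+28=88
Best: 108 sci.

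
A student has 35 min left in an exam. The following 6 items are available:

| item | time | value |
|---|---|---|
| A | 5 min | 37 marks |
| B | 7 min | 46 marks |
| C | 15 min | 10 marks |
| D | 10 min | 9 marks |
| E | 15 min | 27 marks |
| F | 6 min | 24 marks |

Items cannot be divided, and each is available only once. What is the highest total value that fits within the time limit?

Check high-value combinations within 35 min:
- A+B+E+F: time 5+7+15+6=33, value 37+46+27+24=134
- A+B+C+F: time 5+7+15+6=33, value 37+46+10+24=117
- A+B+D+F: time 5+7+10+6=28, value 37+46+9+24=116
- A+B+E: time 5+7+15=27, value 37+46+27=110
- A+B+F: time 5+7+6=18, value 37+46+24=107
Best: 134 marks.

134 marks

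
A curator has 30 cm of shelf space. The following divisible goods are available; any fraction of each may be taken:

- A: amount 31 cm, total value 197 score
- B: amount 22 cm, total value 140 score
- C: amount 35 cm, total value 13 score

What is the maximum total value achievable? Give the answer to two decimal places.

190.84

Take in order of value per unit:
- B (140/22 per unit): all 22 → value 140, running total 140.00
- A (197/31 per unit): 8 of 31 → value 8×197/31 = 50.8387, running total 190.84
Total 190.84.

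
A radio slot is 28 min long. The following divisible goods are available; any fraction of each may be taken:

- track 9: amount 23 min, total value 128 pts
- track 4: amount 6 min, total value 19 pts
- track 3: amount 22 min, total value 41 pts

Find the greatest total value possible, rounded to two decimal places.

143.83

Take in order of value per unit:
- track 9 (128/23 per unit): all 23 → value 128, running total 128.00
- track 4 (19/6 per unit): 5 of 6 → value 5×19/6 = 15.8333, running total 143.83
Total 143.83.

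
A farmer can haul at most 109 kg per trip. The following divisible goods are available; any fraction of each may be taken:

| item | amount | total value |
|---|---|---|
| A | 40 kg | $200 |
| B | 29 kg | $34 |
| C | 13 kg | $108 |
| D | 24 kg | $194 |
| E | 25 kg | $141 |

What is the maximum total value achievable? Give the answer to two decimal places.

651.21

Take in order of value per unit:
- C (108/13 per unit): all 13 → value 108, running total 108.00
- D (194/24 per unit): all 24 → value 194, running total 302.00
- E (141/25 per unit): all 25 → value 141, running total 443.00
- A (200/40 per unit): all 40 → value 200, running total 643.00
- B (34/29 per unit): 7 of 29 → value 7×34/29 = 8.2069, running total 651.21
Total 651.21.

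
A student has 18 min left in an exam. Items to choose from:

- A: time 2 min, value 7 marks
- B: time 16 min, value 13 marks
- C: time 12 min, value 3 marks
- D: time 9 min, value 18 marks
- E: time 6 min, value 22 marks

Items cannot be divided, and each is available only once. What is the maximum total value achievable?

Check high-value combinations within 18 min:
- A+D+E: time 2+9+6=17, value 7+18+22=47
- D+E: time 9+6=15, value 18+22=40
- A+E: time 2+6=8, value 7+22=29
- A+D: time 2+9=11, value 7+18=25
Best: 47 marks.

47 marks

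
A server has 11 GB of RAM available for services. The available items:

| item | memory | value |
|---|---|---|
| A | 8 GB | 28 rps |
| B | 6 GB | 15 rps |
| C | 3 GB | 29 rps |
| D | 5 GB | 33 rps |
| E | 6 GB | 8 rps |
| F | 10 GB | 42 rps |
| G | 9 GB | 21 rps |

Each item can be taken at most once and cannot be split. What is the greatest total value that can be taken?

Check high-value combinations within 11 GB:
- C+D: memory 3+5=8, value 29+33=62
- A+C: memory 8+3=11, value 28+29=57
- B+D: memory 6+5=11, value 15+33=48
- B+C: memory 6+3=9, value 15+29=44
- F: memory 10, value 42
Best: 62 rps.

62 rps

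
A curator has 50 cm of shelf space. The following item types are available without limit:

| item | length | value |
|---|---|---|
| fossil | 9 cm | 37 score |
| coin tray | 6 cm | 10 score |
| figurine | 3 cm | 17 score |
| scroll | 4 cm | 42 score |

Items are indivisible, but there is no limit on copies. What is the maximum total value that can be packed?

504 score

Best value-per-unit is scroll at 42/4, and filling with it alone uses length 12×4=48. No mix of the others beats 12×42 = 504.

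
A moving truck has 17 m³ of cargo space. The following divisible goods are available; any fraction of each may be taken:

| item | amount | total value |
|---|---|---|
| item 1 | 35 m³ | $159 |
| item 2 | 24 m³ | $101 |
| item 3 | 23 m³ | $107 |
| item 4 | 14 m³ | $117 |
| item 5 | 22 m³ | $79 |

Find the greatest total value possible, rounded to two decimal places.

Take in order of value per unit:
- item 4 (117/14 per unit): all 14 → value 117, running total 117.00
- item 3 (107/23 per unit): 3 of 23 → value 3×107/23 = 13.9565, running total 130.96
Total 130.96.

130.96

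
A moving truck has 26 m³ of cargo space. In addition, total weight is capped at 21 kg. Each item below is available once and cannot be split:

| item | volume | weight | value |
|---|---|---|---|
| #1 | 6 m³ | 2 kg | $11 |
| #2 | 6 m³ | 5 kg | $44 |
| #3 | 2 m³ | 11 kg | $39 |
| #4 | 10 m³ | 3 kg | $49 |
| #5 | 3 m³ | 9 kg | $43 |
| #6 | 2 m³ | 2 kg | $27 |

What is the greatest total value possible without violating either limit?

Feasible sets respecting both limits:
- #2+#4+#5+#6: volume 21, weight 19, value 163
- #2+#3+#4+#6: volume 20, weight 21, value 159
- #1+#2+#4+#5: volume 25, weight 19, value 147
- #1+#2+#3+#4: volume 24, weight 21, value 143
Best: $163.

$163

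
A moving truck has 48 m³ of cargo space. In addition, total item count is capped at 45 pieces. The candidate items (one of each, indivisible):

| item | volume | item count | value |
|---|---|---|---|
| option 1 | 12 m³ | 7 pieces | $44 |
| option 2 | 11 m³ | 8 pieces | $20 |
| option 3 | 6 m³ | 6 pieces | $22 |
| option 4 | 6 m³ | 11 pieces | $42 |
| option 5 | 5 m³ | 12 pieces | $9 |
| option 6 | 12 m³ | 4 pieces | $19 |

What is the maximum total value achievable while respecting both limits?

Feasible sets respecting both limits:
- option 1+option 2+option 3+option 4+option 6: volume 47, item count 36, value 147
- option 1+option 2+option 3+option 4+option 5: volume 40, item count 44, value 137
- option 1+option 3+option 4+option 5+option 6: volume 41, item count 40, value 136
Best: $147.

$147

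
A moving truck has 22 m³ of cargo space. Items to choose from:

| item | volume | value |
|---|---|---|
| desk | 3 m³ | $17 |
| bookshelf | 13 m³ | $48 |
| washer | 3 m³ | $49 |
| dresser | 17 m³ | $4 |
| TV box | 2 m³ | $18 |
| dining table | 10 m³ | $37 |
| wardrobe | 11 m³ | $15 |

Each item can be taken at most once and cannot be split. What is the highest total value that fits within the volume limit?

$132

Check high-value combinations within 22 m³:
- desk+bookshelf+washer+TV box: volume 3+13+3+2=21, value 17+48+49+18=132
- desk+washer+TV box+dining table: volume 3+3+2+10=18, value 17+49+18+37=121
- bookshelf+washer+TV box: volume 13+3+2=18, value 48+49+18=115
- desk+bookshelf+washer: volume 3+13+3=19, value 17+48+49=114
- washer+TV box+dining table: volume 3+2+10=15, value 49+18+37=104
Best: $132.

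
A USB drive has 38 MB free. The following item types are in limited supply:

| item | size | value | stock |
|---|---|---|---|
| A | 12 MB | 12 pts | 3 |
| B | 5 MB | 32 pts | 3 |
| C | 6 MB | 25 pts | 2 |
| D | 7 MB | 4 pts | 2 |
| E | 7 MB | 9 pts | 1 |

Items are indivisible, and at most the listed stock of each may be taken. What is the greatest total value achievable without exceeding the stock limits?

155 pts

Top feasible selections:
- 3×B + 2×C + 1×E: size 34, value 155
- 3×B + 2×C + 1×D: size 34, value 150
- 3×B + 2×C: size 27, value 146
- 3×B + 1×C + 1×D + 1×E: size 35, value 134
Best: 155 pts.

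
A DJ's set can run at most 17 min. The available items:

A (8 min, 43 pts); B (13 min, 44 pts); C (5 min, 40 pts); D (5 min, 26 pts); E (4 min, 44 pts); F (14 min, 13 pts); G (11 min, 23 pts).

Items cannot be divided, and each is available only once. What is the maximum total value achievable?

Check high-value combinations within 17 min:
- A+C+E: duration 8+5+4=17, value 43+40+44=127
- A+D+E: duration 8+5+4=17, value 43+26+44=113
- C+D+E: duration 5+5+4=14, value 40+26+44=110
Best: 127 pts.

127 pts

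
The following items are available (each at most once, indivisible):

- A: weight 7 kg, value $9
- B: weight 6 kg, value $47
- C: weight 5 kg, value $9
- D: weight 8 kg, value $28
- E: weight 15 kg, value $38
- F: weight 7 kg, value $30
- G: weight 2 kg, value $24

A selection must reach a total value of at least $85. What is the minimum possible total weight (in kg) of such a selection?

Subsets with value ≥ 85, sorted by total weight:
- B+F+G: weight 15, value 101
- B+D+G: weight 16, value 99
- B+C+F: weight 18, value 86
- B+C+F+G: weight 20, value 110
Minimum weight: 15 kg.

15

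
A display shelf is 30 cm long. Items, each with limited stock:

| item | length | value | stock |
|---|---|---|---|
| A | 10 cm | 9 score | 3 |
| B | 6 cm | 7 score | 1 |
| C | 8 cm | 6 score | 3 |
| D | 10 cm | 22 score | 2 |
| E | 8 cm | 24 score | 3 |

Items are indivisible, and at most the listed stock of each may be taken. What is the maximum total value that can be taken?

79 score

Top feasible selections:
- 1×B + 3×E: length 30, value 79
- 3×E: length 24, value 72
- 1×D + 2×E: length 26, value 70
Best: 79 score.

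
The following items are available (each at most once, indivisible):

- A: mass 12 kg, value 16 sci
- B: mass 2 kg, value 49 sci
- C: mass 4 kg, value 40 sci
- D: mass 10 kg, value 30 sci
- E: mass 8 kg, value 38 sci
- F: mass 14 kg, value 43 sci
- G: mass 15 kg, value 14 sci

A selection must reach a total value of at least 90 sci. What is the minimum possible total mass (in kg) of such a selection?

14

Subsets with value ≥ 90, sorted by total mass:
- B+C+E: mass 14, value 127
- B+C+D: mass 16, value 119
Minimum mass: 14 kg.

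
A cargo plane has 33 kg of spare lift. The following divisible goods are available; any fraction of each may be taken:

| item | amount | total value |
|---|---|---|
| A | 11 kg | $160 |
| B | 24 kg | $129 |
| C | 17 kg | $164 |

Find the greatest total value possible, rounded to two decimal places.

Take in order of value per unit:
- A (160/11 per unit): all 11 → value 160, running total 160.00
- C (164/17 per unit): all 17 → value 164, running total 324.00
- B (129/24 per unit): 5 of 24 → value 5×129/24 = 26.8750, running total 350.88
Total 350.88.

350.88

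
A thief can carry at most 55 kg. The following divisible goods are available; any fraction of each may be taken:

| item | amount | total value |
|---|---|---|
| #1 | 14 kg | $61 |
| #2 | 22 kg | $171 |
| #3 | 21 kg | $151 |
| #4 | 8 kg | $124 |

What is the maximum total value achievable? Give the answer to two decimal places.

463.43

Take in order of value per unit:
- #4 (124/8 per unit): all 8 → value 124, running total 124.00
- #2 (171/22 per unit): all 22 → value 171, running total 295.00
- #3 (151/21 per unit): all 21 → value 151, running total 446.00
- #1 (61/14 per unit): 4 of 14 → value 4×61/14 = 17.4286, running total 463.43
Total 463.43.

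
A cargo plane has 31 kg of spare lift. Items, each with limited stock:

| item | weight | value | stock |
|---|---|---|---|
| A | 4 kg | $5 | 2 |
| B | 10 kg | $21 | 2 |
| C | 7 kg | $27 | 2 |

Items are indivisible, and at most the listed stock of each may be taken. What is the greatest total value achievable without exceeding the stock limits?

Best selections within weight 31 and stock limits:
- 1×A + 1×B + 2×C: weight 28, value 80
- 1×B + 2×C: weight 24, value 75
- 1×A + 2×B + 1×C: weight 31, value 74
- 2×B + 1×C: weight 27, value 69
Best: $80.

$80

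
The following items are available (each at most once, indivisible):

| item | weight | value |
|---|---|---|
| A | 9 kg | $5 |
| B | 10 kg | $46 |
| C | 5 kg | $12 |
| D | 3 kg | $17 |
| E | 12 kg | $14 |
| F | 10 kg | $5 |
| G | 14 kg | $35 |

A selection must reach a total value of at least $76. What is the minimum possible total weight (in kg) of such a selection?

24

Subsets with value ≥ 76, sorted by total weight:
- B+G: weight 24, value 81
- B+D+E: weight 25, value 77
Minimum weight: 24 kg.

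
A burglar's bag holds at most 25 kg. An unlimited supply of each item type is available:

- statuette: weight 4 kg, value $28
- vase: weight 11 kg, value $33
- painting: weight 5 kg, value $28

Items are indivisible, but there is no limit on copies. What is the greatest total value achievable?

$168

Best value-per-unit is statuette at 28/4, and filling with it alone uses weight 6×4=24. No mix of the others beats 6×28 = 168.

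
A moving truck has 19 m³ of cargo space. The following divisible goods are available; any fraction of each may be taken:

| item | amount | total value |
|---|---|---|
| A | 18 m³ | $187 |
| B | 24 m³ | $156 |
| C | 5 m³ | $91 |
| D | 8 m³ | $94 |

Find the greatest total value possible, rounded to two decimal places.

247.33

Take in order of value per unit:
- C (91/5 per unit): all 5 → value 91, running total 91.00
- D (94/8 per unit): all 8 → value 94, running total 185.00
- A (187/18 per unit): 6 of 18 → value 6×187/18 = 62.3333, running total 247.33
Total 247.33.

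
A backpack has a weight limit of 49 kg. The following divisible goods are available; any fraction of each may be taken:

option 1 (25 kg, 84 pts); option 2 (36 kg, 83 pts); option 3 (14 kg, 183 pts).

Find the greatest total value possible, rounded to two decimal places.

Take in order of value per unit:
- option 3 (183/14 per unit): all 14 → value 183, running total 183.00
- option 1 (84/25 per unit): all 25 → value 84, running total 267.00
- option 2 (83/36 per unit): 10 of 36 → value 10×83/36 = 23.0556, running total 290.06
Total 290.06.

290.06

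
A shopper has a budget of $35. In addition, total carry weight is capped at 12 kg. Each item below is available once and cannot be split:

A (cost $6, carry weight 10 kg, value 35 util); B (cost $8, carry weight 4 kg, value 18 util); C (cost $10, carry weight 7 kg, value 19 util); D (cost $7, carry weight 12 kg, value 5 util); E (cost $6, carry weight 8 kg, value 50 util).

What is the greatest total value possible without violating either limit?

Feasible sets respecting both limits:
- B+E: cost 14, carry weight 12, value 68
- E: cost 6, carry weight 8, value 50
- B+C: cost 18, carry weight 11, value 37
- A: cost 6, carry weight 10, value 35
Best: 68 util.

68 util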